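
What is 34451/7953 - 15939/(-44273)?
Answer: 1652011990/352103169 ≈ 4.6918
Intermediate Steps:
34451/7953 - 15939/(-44273) = 34451*(1/7953) - 15939*(-1/44273) = 34451/7953 + 15939/44273 = 1652011990/352103169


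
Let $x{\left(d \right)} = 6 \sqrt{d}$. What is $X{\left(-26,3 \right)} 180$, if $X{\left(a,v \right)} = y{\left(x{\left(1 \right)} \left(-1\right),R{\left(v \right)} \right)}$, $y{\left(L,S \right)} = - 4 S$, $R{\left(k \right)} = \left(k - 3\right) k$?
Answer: $0$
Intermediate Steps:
$R{\left(k \right)} = k \left(-3 + k\right)$ ($R{\left(k \right)} = \left(-3 + k\right) k = k \left(-3 + k\right)$)
$X{\left(a,v \right)} = - 4 v \left(-3 + v\right)$
$X{\left(-26,3 \right)} 180 = 4 \cdot 3 \left(3 - 3\right) 180 = 4 \cdot 3 \cdot 0 \cdot 180 = 0 \cdot 180 = 0$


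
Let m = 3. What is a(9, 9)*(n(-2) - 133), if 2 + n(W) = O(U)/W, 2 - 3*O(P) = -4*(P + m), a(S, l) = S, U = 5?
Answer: -1266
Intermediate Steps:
O(P) = 14/3 + 4*P/3 (O(P) = 2/3 - (-4)*(P + 3)/3 = 2/3 - (-4)*(3 + P)/3 = 2/3 - (-12 - 4*P)/3 = 2/3 + (4 + 4*P/3) = 14/3 + 4*P/3)
n(W) = -2 + 34/(3*W) (n(W) = -2 + (14/3 + (4/3)*5)/W = -2 + (14/3 + 20/3)/W = -2 + 34/(3*W))
a(9, 9)*(n(-2) - 133) = 9*((-2 + (34/3)/(-2)) - 133) = 9*((-2 + (34/3)*(-1/2)) - 133) = 9*((-2 - 17/3) - 133) = 9*(-23/3 - 133) = 9*(-422/3) = -1266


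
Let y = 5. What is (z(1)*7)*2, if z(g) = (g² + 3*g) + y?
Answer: 126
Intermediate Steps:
z(g) = 5 + g² + 3*g (z(g) = (g² + 3*g) + 5 = 5 + g² + 3*g)
(z(1)*7)*2 = ((5 + 1² + 3*1)*7)*2 = ((5 + 1 + 3)*7)*2 = (9*7)*2 = 63*2 = 126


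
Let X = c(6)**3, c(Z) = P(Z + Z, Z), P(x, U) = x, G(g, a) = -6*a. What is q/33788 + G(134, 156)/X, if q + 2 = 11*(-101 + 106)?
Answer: -109493/202728 ≈ -0.54010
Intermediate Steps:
c(Z) = 2*Z (c(Z) = Z + Z = 2*Z)
q = 53 (q = -2 + 11*(-101 + 106) = -2 + 11*5 = -2 + 55 = 53)
X = 1728 (X = (2*6)**3 = 12**3 = 1728)
q/33788 + G(134, 156)/X = 53/33788 - 6*156/1728 = 53*(1/33788) - 936*1/1728 = 53/33788 - 13/24 = -109493/202728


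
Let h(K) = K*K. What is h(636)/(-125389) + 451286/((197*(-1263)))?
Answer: -157229354510/31198162479 ≈ -5.0397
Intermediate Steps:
h(K) = K²
h(636)/(-125389) + 451286/((197*(-1263))) = 636²/(-125389) + 451286/((197*(-1263))) = 404496*(-1/125389) + 451286/(-248811) = -404496/125389 + 451286*(-1/248811) = -404496/125389 - 451286/248811 = -157229354510/31198162479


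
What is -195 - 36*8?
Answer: -483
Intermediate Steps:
-195 - 36*8 = -195 - 1*288 = -195 - 288 = -483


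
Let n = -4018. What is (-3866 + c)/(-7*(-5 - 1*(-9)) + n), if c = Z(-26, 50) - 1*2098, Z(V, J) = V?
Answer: 2995/2023 ≈ 1.4805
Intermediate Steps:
c = -2124 (c = -26 - 1*2098 = -26 - 2098 = -2124)
(-3866 + c)/(-7*(-5 - 1*(-9)) + n) = (-3866 - 2124)/(-7*(-5 - 1*(-9)) - 4018) = -5990/(-7*(-5 + 9) - 4018) = -5990/(-7*4 - 4018) = -5990/(-28 - 4018) = -5990/(-4046) = -5990*(-1/4046) = 2995/2023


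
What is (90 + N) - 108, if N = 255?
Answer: 237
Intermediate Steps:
(90 + N) - 108 = (90 + 255) - 108 = 345 - 108 = 237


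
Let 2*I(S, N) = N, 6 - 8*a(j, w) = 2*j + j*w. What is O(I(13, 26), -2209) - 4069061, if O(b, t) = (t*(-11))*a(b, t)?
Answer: 664755915/8 ≈ 8.3095e+7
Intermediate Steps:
a(j, w) = ¾ - j/4 - j*w/8 (a(j, w) = ¾ - (2*j + j*w)/8 = ¾ + (-j/4 - j*w/8) = ¾ - j/4 - j*w/8)
I(S, N) = N/2
O(b, t) = -11*t*(¾ - b/4 - b*t/8) (O(b, t) = (t*(-11))*(¾ - b/4 - b*t/8) = (-11*t)*(¾ - b/4 - b*t/8) = -11*t*(¾ - b/4 - b*t/8))
O(I(13, 26), -2209) - 4069061 = (11/8)*(-2209)*(-6 + 2*((½)*26) + ((½)*26)*(-2209)) - 4069061 = (11/8)*(-2209)*(-6 + 2*13 + 13*(-2209)) - 4069061 = (11/8)*(-2209)*(-6 + 26 - 28717) - 4069061 = (11/8)*(-2209)*(-28697) - 4069061 = 697308403/8 - 4069061 = 664755915/8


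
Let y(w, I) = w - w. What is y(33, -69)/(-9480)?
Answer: 0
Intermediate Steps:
y(w, I) = 0
y(33, -69)/(-9480) = 0/(-9480) = 0*(-1/9480) = 0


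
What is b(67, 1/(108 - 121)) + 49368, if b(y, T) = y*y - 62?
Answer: 53795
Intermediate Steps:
b(y, T) = -62 + y**2 (b(y, T) = y**2 - 62 = -62 + y**2)
b(67, 1/(108 - 121)) + 49368 = (-62 + 67**2) + 49368 = (-62 + 4489) + 49368 = 4427 + 49368 = 53795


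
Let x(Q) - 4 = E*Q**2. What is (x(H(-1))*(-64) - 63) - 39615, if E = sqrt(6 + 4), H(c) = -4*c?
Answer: -39934 - 1024*sqrt(10) ≈ -43172.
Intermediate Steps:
E = sqrt(10) ≈ 3.1623
x(Q) = 4 + sqrt(10)*Q**2
(x(H(-1))*(-64) - 63) - 39615 = ((4 + sqrt(10)*(-4*(-1))**2)*(-64) - 63) - 39615 = ((4 + sqrt(10)*4**2)*(-64) - 63) - 39615 = ((4 + sqrt(10)*16)*(-64) - 63) - 39615 = ((4 + 16*sqrt(10))*(-64) - 63) - 39615 = ((-256 - 1024*sqrt(10)) - 63) - 39615 = (-319 - 1024*sqrt(10)) - 39615 = -39934 - 1024*sqrt(10)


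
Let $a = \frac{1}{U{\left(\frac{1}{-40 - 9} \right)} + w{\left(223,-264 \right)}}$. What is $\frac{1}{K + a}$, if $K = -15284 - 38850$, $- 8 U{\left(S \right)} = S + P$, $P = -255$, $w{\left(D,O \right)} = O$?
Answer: $- \frac{11374}{615720165} \approx -1.8473 \cdot 10^{-5}$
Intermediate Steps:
$U{\left(S \right)} = \frac{255}{8} - \frac{S}{8}$ ($U{\left(S \right)} = - \frac{S - 255}{8} = - \frac{-255 + S}{8} = \frac{255}{8} - \frac{S}{8}$)
$K = -54134$
$a = - \frac{49}{11374}$ ($a = \frac{1}{\left(\frac{255}{8} - \frac{1}{8 \left(-40 - 9\right)}\right) - 264} = \frac{1}{\left(\frac{255}{8} - \frac{1}{8 \left(-49\right)}\right) - 264} = \frac{1}{\left(\frac{255}{8} - - \frac{1}{392}\right) - 264} = \frac{1}{\left(\frac{255}{8} + \frac{1}{392}\right) - 264} = \frac{1}{\frac{1562}{49} - 264} = \frac{1}{- \frac{11374}{49}} = - \frac{49}{11374} \approx -0.0043081$)
$\frac{1}{K + a} = \frac{1}{-54134 - \frac{49}{11374}} = \frac{1}{- \frac{615720165}{11374}} = - \frac{11374}{615720165}$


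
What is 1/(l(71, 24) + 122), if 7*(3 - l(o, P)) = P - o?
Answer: 7/922 ≈ 0.0075922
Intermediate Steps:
l(o, P) = 3 - P/7 + o/7 (l(o, P) = 3 - (P - o)/7 = 3 + (-P/7 + o/7) = 3 - P/7 + o/7)
1/(l(71, 24) + 122) = 1/((3 - 1/7*24 + (1/7)*71) + 122) = 1/((3 - 24/7 + 71/7) + 122) = 1/(68/7 + 122) = 1/(922/7) = 7/922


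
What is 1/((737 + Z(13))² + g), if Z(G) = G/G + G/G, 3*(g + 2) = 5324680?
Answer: 3/6963037 ≈ 4.3085e-7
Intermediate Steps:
g = 5324674/3 (g = -2 + (⅓)*5324680 = -2 + 5324680/3 = 5324674/3 ≈ 1.7749e+6)
Z(G) = 2 (Z(G) = 1 + 1 = 2)
1/((737 + Z(13))² + g) = 1/((737 + 2)² + 5324674/3) = 1/(739² + 5324674/3) = 1/(546121 + 5324674/3) = 1/(6963037/3) = 3/6963037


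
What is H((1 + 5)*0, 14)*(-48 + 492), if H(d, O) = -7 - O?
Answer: -9324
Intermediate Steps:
H((1 + 5)*0, 14)*(-48 + 492) = (-7 - 1*14)*(-48 + 492) = (-7 - 14)*444 = -21*444 = -9324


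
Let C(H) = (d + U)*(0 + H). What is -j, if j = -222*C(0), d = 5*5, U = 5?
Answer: 0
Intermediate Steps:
d = 25
C(H) = 30*H (C(H) = (25 + 5)*(0 + H) = 30*H)
j = 0 (j = -6660*0 = -222*0 = 0)
-j = -1*0 = 0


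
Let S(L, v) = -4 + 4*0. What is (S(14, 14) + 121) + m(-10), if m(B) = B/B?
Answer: 118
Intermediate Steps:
S(L, v) = -4 (S(L, v) = -4 + 0 = -4)
m(B) = 1
(S(14, 14) + 121) + m(-10) = (-4 + 121) + 1 = 117 + 1 = 118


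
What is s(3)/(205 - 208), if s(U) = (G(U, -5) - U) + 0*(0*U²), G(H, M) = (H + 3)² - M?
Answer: -38/3 ≈ -12.667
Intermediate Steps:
G(H, M) = (3 + H)² - M
s(U) = 5 + (3 + U)² - U (s(U) = (((3 + U)² - 1*(-5)) - U) + 0*(0*U²) = (((3 + U)² + 5) - U) + 0*0 = ((5 + (3 + U)²) - U) + 0 = (5 + (3 + U)² - U) + 0 = 5 + (3 + U)² - U)
s(3)/(205 - 208) = (5 + (3 + 3)² - 1*3)/(205 - 208) = (5 + 6² - 3)/(-3) = -(5 + 36 - 3)/3 = -⅓*38 = -38/3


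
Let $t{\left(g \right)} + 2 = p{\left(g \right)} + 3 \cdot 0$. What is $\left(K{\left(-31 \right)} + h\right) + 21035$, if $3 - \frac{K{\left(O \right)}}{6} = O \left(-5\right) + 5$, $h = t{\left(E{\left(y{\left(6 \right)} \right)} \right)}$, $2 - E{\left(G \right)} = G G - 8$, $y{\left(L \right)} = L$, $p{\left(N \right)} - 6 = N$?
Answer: $20071$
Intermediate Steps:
$p{\left(N \right)} = 6 + N$
$E{\left(G \right)} = 10 - G^{2}$ ($E{\left(G \right)} = 2 - \left(G G - 8\right) = 2 - \left(G^{2} - 8\right) = 2 - \left(-8 + G^{2}\right) = 10 - G^{2}$)
$t{\left(g \right)} = 4 + g$ ($t{\left(g \right)} = -2 + \left(\left(6 + g\right) + 3 \cdot 0\right) = -2 + \left(\left(6 + g\right) + 0\right) = -2 + \left(6 + g\right) = 4 + g$)
$h = -22$ ($h = 4 + \left(10 - 6^{2}\right) = 4 + \left(10 - 36\right) = 4 - 26 = -22$)
$K{\left(O \right)} = -12 + 30 O$ ($K{\left(O \right)} = 18 - 6 \left(O \left(-5\right) + 5\right) = 18 - 6 \left(- 5 O + 5\right) = 18 - 6 \left(5 - 5 O\right) = 18 + \left(-30 + 30 O\right) = -12 + 30 O$)
$\left(K{\left(-31 \right)} + h\right) + 21035 = \left(\left(-12 + 30 \left(-31\right)\right) - 22\right) + 21035 = \left(\left(-12 - 930\right) - 22\right) + 21035 = \left(-942 - 22\right) + 21035 = -964 + 21035 = 20071$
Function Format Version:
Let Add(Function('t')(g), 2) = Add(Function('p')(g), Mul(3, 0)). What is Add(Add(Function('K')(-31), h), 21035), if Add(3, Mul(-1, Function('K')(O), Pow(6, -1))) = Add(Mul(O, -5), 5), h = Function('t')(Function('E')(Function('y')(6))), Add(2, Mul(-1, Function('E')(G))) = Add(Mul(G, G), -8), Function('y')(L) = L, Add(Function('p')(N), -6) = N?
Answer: 20071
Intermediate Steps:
Function('p')(N) = Add(6, N)
Function('E')(G) = Add(10, Mul(-1, Pow(G, 2))) (Function('E')(G) = Add(2, Mul(-1, Add(Mul(G, G), -8))) = Add(2, Mul(-1, Add(Pow(G, 2), -8))) = Add(2, Mul(-1, Add(-8, Pow(G, 2)))) = Add(2, Add(8, Mul(-1, Pow(G, 2)))) = Add(10, Mul(-1, Pow(G, 2))))
Function('t')(g) = Add(4, g) (Function('t')(g) = Add(-2, Add(Add(6, g), Mul(3, 0))) = Add(-2, Add(Add(6, g), 0)) = Add(-2, Add(6, g)) = Add(4, g))
h = -22 (h = Add(4, Add(10, Mul(-1, Pow(6, 2)))) = Add(4, Add(10, Mul(-1, 36))) = Add(4, Add(10, -36)) = Add(4, -26) = -22)
Function('K')(O) = Add(-12, Mul(30, O)) (Function('K')(O) = Add(18, Mul(-6, Add(Mul(O, -5), 5))) = Add(18, Mul(-6, Add(Mul(-5, O), 5))) = Add(18, Mul(-6, Add(5, Mul(-5, O)))) = Add(18, Add(-30, Mul(30, O))) = Add(-12, Mul(30, O)))
Add(Add(Function('K')(-31), h), 21035) = Add(Add(Add(-12, Mul(30, -31)), -22), 21035) = Add(Add(Add(-12, -930), -22), 21035) = Add(Add(-942, -22), 21035) = Add(-964, 21035) = 20071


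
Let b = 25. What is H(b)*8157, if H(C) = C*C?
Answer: 5098125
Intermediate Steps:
H(C) = C²
H(b)*8157 = 25²*8157 = 625*8157 = 5098125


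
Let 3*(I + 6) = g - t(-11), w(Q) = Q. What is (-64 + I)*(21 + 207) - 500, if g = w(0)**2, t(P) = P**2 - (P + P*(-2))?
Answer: -24820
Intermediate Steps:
t(P) = P + P**2 (t(P) = P**2 - (P - 2*P) = P**2 - (-1)*P = P**2 + P = P + P**2)
g = 0 (g = 0**2 = 0)
I = -128/3 (I = -6 + (0 - (-11)*(1 - 11))/3 = -6 + (0 - (-11)*(-10))/3 = -6 + (0 - 1*110)/3 = -6 + (0 - 110)/3 = -6 + (1/3)*(-110) = -6 - 110/3 = -128/3 ≈ -42.667)
(-64 + I)*(21 + 207) - 500 = (-64 - 128/3)*(21 + 207) - 500 = -320/3*228 - 500 = -24320 - 500 = -24820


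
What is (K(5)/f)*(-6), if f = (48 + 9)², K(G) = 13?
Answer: -26/1083 ≈ -0.024007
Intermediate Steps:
f = 3249 (f = 57² = 3249)
(K(5)/f)*(-6) = (13/3249)*(-6) = -26/1083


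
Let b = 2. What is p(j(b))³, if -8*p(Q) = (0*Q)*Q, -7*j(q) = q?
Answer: 0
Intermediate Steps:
j(q) = -q/7
p(Q) = 0 (p(Q) = -0*Q*Q/8 = -0*Q = -⅛*0 = 0)
p(j(b))³ = 0³ = 0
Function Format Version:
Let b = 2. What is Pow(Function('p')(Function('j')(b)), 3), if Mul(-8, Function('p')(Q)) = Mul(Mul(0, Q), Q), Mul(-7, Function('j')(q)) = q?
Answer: 0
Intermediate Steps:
Function('j')(q) = Mul(Rational(-1, 7), q)
Function('p')(Q) = 0 (Function('p')(Q) = Mul(Rational(-1, 8), Mul(Mul(0, Q), Q)) = Mul(Rational(-1, 8), Mul(0, Q)) = Mul(Rational(-1, 8), 0) = 0)
Pow(Function('p')(Function('j')(b)), 3) = Pow(0, 3) = 0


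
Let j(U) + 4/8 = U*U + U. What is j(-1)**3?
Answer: -1/8 ≈ -0.12500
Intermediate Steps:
j(U) = -1/2 + U + U**2 (j(U) = -1/2 + (U*U + U) = -1/2 + (U**2 + U) = -1/2 + (U + U**2) = -1/2 + U + U**2)
j(-1)**3 = (-1/2 - 1 + (-1)**2)**3 = (-1/2 - 1 + 1)**3 = (-1/2)**3 = -1/8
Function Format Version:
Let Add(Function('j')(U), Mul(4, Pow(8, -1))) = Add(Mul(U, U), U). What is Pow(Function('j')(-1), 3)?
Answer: Rational(-1, 8) ≈ -0.12500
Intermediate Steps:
Function('j')(U) = Add(Rational(-1, 2), U, Pow(U, 2)) (Function('j')(U) = Add(Rational(-1, 2), Add(Mul(U, U), U)) = Add(Rational(-1, 2), Add(Pow(U, 2), U)) = Add(Rational(-1, 2), Add(U, Pow(U, 2))) = Add(Rational(-1, 2), U, Pow(U, 2)))
Pow(Function('j')(-1), 3) = Pow(Add(Rational(-1, 2), -1, Pow(-1, 2)), 3) = Pow(Add(Rational(-1, 2), -1, 1), 3) = Pow(Rational(-1, 2), 3) = Rational(-1, 8)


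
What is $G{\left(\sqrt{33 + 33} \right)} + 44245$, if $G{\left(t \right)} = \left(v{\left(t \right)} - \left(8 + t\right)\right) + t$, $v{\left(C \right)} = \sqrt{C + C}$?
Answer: $44237 + 2^{\frac{3}{4}} \sqrt[4]{33} \approx 44241.0$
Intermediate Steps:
$v{\left(C \right)} = \sqrt{2} \sqrt{C}$ ($v{\left(C \right)} = \sqrt{2 C} = \sqrt{2} \sqrt{C}$)
$G{\left(t \right)} = -8 + \sqrt{2} \sqrt{t}$ ($G{\left(t \right)} = \left(\sqrt{2} \sqrt{t} - \left(8 + t\right)\right) + t = \left(-8 - t + \sqrt{2} \sqrt{t}\right) + t = -8 + \sqrt{2} \sqrt{t}$)
$G{\left(\sqrt{33 + 33} \right)} + 44245 = \left(-8 + \sqrt{2} \sqrt{\sqrt{33 + 33}}\right) + 44245 = \left(-8 + \sqrt{2} \sqrt{\sqrt{66}}\right) + 44245 = \left(-8 + \sqrt{2} \sqrt[4]{66}\right) + 44245 = \left(-8 + 2^{\frac{3}{4}} \sqrt[4]{33}\right) + 44245 = 44237 + 2^{\frac{3}{4}} \sqrt[4]{33}$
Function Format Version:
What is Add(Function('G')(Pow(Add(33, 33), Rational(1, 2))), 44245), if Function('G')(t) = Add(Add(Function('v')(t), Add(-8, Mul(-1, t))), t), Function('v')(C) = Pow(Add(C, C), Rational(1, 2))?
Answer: Add(44237, Mul(Pow(2, Rational(3, 4)), Pow(33, Rational(1, 4)))) ≈ 44241.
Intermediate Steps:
Function('v')(C) = Mul(Pow(2, Rational(1, 2)), Pow(C, Rational(1, 2))) (Function('v')(C) = Pow(Mul(2, C), Rational(1, 2)) = Mul(Pow(2, Rational(1, 2)), Pow(C, Rational(1, 2))))
Function('G')(t) = Add(-8, Mul(Pow(2, Rational(1, 2)), Pow(t, Rational(1, 2)))) (Function('G')(t) = Add(Add(Mul(Pow(2, Rational(1, 2)), Pow(t, Rational(1, 2))), Add(-8, Mul(-1, t))), t) = Add(Add(-8, Mul(-1, t), Mul(Pow(2, Rational(1, 2)), Pow(t, Rational(1, 2)))), t) = Add(-8, Mul(Pow(2, Rational(1, 2)), Pow(t, Rational(1, 2)))))
Add(Function('G')(Pow(Add(33, 33), Rational(1, 2))), 44245) = Add(Add(-8, Mul(Pow(2, Rational(1, 2)), Pow(Pow(Add(33, 33), Rational(1, 2)), Rational(1, 2)))), 44245) = Add(Add(-8, Mul(Pow(2, Rational(1, 2)), Pow(Pow(66, Rational(1, 2)), Rational(1, 2)))), 44245) = Add(Add(-8, Mul(Pow(2, Rational(1, 2)), Pow(66, Rational(1, 4)))), 44245) = Add(Add(-8, Mul(Pow(2, Rational(3, 4)), Pow(33, Rational(1, 4)))), 44245) = Add(44237, Mul(Pow(2, Rational(3, 4)), Pow(33, Rational(1, 4))))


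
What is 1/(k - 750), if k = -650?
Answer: -1/1400 ≈ -0.00071429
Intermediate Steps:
1/(k - 750) = 1/(-650 - 750) = 1/(-1400) = -1/1400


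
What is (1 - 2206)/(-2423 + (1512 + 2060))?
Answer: -735/383 ≈ -1.9191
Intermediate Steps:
(1 - 2206)/(-2423 + (1512 + 2060)) = -2205/(-2423 + 3572) = -2205/1149 = -2205*1/1149 = -735/383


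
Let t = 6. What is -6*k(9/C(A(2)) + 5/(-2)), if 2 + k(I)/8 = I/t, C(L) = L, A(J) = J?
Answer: 80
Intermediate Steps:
k(I) = -16 + 4*I/3 (k(I) = -16 + 8*(I/6) = -16 + 4*I/3)
-6*k(9/C(A(2)) + 5/(-2)) = -6*(-16 + 4*(9/2 + 5/(-2))/3) = -6*(-16 + 4*(9*(½) + 5*(-½))/3) = -6*(-16 + 4*(9/2 - 5/2)/3) = -6*(-16 + (4/3)*2) = -6*(-16 + 8/3) = -6*(-40/3) = 80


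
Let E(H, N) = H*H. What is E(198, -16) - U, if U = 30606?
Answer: 8598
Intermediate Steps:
E(H, N) = H**2
E(198, -16) - U = 198**2 - 1*30606 = 39204 - 30606 = 8598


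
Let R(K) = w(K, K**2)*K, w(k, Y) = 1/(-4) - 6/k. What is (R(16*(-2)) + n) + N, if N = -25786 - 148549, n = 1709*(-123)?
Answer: -384540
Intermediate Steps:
w(k, Y) = -1/4 - 6/k (w(k, Y) = 1*(-1/4) - 6/k = -1/4 - 6/k)
n = -210207
R(K) = -6 - K/4 (R(K) = ((-24 - K)/(4*K))*K = -6 - K/4)
N = -174335
(R(16*(-2)) + n) + N = ((-6 - 4*(-2)) - 210207) - 174335 = ((-6 - 1/4*(-32)) - 210207) - 174335 = ((-6 + 8) - 210207) - 174335 = (2 - 210207) - 174335 = -210205 - 174335 = -384540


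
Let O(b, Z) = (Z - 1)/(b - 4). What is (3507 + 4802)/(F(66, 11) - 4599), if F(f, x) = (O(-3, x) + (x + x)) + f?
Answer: -58163/31587 ≈ -1.8414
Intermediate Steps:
O(b, Z) = (-1 + Z)/(-4 + b)
F(f, x) = 1/7 + f + 13*x/7 (F(f, x) = ((-1 + x)/(-4 - 3) + (x + x)) + f = ((-1 + x)/(-7) + 2*x) + f = (-(-1 + x)/7 + 2*x) + f = ((1/7 - x/7) + 2*x) + f = (1/7 + 13*x/7) + f = 1/7 + f + 13*x/7)
(3507 + 4802)/(F(66, 11) - 4599) = (3507 + 4802)/((1/7 + 66 + (13/7)*11) - 4599) = 8309/((1/7 + 66 + 143/7) - 4599) = 8309/(606/7 - 4599) = 8309/(-31587/7) = 8309*(-7/31587) = -58163/31587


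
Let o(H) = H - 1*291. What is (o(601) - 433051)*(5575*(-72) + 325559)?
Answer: 32819510181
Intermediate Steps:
o(H) = -291 + H (o(H) = H - 291 = -291 + H)
(o(601) - 433051)*(5575*(-72) + 325559) = ((-291 + 601) - 433051)*(5575*(-72) + 325559) = (310 - 433051)*(-401400 + 325559) = -432741*(-75841) = 32819510181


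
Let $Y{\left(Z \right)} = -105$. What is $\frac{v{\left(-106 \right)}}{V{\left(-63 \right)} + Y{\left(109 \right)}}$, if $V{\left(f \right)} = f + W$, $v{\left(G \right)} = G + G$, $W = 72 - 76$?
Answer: $\frac{53}{43} \approx 1.2326$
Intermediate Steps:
$W = -4$ ($W = 72 - 76 = -4$)
$v{\left(G \right)} = 2 G$
$V{\left(f \right)} = -4 + f$ ($V{\left(f \right)} = f - 4 = -4 + f$)
$\frac{v{\left(-106 \right)}}{V{\left(-63 \right)} + Y{\left(109 \right)}} = \frac{2 \left(-106\right)}{\left(-4 - 63\right) - 105} = - \frac{212}{-67 - 105} = - \frac{212}{-172} = \left(-212\right) \left(- \frac{1}{172}\right) = \frac{53}{43}$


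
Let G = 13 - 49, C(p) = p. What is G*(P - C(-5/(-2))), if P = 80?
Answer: -2790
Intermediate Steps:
G = -36
G*(P - C(-5/(-2))) = -36*(80 - (-5)/(-2)) = -36*(80 - (-5)*(-1)/2) = -36*(80 - 1*5/2) = -36*(80 - 5/2) = -36*155/2 = -2790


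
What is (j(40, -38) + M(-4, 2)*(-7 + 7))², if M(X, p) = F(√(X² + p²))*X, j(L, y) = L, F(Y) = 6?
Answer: 1600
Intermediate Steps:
M(X, p) = 6*X
(j(40, -38) + M(-4, 2)*(-7 + 7))² = (40 + (6*(-4))*(-7 + 7))² = (40 - 24*0)² = (40 + 0)² = 40² = 1600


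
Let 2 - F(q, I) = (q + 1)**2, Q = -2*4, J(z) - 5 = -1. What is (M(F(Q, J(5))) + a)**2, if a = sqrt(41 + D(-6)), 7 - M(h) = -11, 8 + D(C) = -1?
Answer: 356 + 144*sqrt(2) ≈ 559.65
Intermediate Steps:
D(C) = -9 (D(C) = -8 - 1 = -9)
J(z) = 4 (J(z) = 5 - 1 = 4)
Q = -8
F(q, I) = 2 - (1 + q)**2 (F(q, I) = 2 - (q + 1)**2 = 2 - (1 + q)**2)
M(h) = 18 (M(h) = 7 - 1*(-11) = 7 + 11 = 18)
a = 4*sqrt(2) (a = sqrt(41 - 9) = sqrt(32) = 4*sqrt(2) ≈ 5.6569)
(M(F(Q, J(5))) + a)**2 = (18 + 4*sqrt(2))**2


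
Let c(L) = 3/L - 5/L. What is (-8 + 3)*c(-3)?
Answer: -10/3 ≈ -3.3333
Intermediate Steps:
c(L) = -2/L
(-8 + 3)*c(-3) = (-8 + 3)*(-2/(-3)) = -(-10)*(-1)/3 = -5*⅔ = -10/3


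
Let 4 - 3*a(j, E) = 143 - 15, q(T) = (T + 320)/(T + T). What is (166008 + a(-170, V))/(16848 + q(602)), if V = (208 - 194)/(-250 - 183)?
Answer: 299735800/30428871 ≈ 9.8504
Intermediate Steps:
q(T) = (320 + T)/(2*T) (q(T) = (320 + T)/((2*T)) = (320 + T)*(1/(2*T)) = (320 + T)/(2*T))
V = -14/433 (V = 14/(-433) = 14*(-1/433) = -14/433 ≈ -0.032333)
a(j, E) = -124/3 (a(j, E) = 4/3 - (143 - 15)/3 = 4/3 - ⅓*128 = 4/3 - 128/3 = -124/3)
(166008 + a(-170, V))/(16848 + q(602)) = (166008 - 124/3)/(16848 + (½)*(320 + 602)/602) = 497900/(3*(16848 + (½)*(1/602)*922)) = 497900/(3*(16848 + 461/602)) = 497900/(3*(10142957/602)) = (497900/3)*(602/10142957) = 299735800/30428871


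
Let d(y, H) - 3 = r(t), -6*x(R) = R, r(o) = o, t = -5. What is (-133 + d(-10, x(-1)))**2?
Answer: 18225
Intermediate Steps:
x(R) = -R/6
d(y, H) = -2 (d(y, H) = 3 - 5 = -2)
(-133 + d(-10, x(-1)))**2 = (-133 - 2)**2 = (-135)**2 = 18225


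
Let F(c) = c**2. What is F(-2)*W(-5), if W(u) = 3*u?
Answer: -60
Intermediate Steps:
F(-2)*W(-5) = (-2)**2*(3*(-5)) = 4*(-15) = -60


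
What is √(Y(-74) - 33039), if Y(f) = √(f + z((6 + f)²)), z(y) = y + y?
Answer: √(-33039 + √9174) ≈ 181.5*I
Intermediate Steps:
z(y) = 2*y
Y(f) = √(f + 2*(6 + f)²)
√(Y(-74) - 33039) = √(√(-74 + 2*(6 - 74)²) - 33039) = √(√(-74 + 2*(-68)²) - 33039) = √(√(-74 + 2*4624) - 33039) = √(√(-74 + 9248) - 33039) = √(√9174 - 33039) = √(-33039 + √9174)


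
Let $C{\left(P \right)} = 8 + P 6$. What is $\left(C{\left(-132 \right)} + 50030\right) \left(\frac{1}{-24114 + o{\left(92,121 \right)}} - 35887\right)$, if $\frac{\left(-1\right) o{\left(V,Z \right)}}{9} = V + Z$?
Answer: $- \frac{46004357328508}{26031} \approx -1.7673 \cdot 10^{9}$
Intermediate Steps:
$o{\left(V,Z \right)} = - 9 V - 9 Z$ ($o{\left(V,Z \right)} = - 9 \left(V + Z\right) = - 9 V - 9 Z$)
$C{\left(P \right)} = 8 + 6 P$
$\left(C{\left(-132 \right)} + 50030\right) \left(\frac{1}{-24114 + o{\left(92,121 \right)}} - 35887\right) = \left(\left(8 + 6 \left(-132\right)\right) + 50030\right) \left(\frac{1}{-24114 - 1917} - 35887\right) = \left(\left(8 - 792\right) + 50030\right) \left(\frac{1}{-24114 - 1917} - 35887\right) = \left(-784 + 50030\right) \left(\frac{1}{-24114 - 1917} - 35887\right) = 49246 \left(\frac{1}{-26031} - 35887\right) = 49246 \left(- \frac{1}{26031} - 35887\right) = 49246 \left(- \frac{934174498}{26031}\right) = - \frac{46004357328508}{26031}$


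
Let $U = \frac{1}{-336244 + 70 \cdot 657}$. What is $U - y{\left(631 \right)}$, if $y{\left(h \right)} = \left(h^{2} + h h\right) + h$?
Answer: $- \frac{231318796063}{290254} \approx -7.9695 \cdot 10^{5}$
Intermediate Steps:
$U = - \frac{1}{290254}$ ($U = \frac{1}{-336244 + 45990} = \frac{1}{-290254} = - \frac{1}{290254} \approx -3.4453 \cdot 10^{-6}$)
$y{\left(h \right)} = h + 2 h^{2}$ ($y{\left(h \right)} = \left(h^{2} + h^{2}\right) + h = 2 h^{2} + h = h + 2 h^{2}$)
$U - y{\left(631 \right)} = - \frac{1}{290254} - 631 \left(1 + 2 \cdot 631\right) = - \frac{1}{290254} - 631 \left(1 + 1262\right) = - \frac{1}{290254} - 631 \cdot 1263 = - \frac{1}{290254} - 796953 = - \frac{231318796063}{290254}$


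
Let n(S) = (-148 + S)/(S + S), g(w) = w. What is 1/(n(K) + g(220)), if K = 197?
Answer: 394/86729 ≈ 0.0045429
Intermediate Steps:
n(S) = (-148 + S)/(2*S) (n(S) = (-148 + S)/((2*S)) = (-148 + S)*(1/(2*S)) = (-148 + S)/(2*S))
1/(n(K) + g(220)) = 1/((½)*(-148 + 197)/197 + 220) = 1/((½)*(1/197)*49 + 220) = 1/(49/394 + 220) = 1/(86729/394) = 394/86729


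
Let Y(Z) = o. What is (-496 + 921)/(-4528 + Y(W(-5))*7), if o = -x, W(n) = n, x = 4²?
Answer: -85/928 ≈ -0.091595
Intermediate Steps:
x = 16
o = -16 (o = -1*16 = -16)
Y(Z) = -16
(-496 + 921)/(-4528 + Y(W(-5))*7) = (-496 + 921)/(-4528 - 16*7) = 425/(-4528 - 112) = 425/(-4640) = 425*(-1/4640) = -85/928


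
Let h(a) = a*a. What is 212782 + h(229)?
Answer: 265223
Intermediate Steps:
h(a) = a**2
212782 + h(229) = 212782 + 229**2 = 212782 + 52441 = 265223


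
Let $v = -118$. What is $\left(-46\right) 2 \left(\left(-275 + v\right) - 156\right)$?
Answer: $50508$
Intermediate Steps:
$\left(-46\right) 2 \left(\left(-275 + v\right) - 156\right) = \left(-46\right) 2 \left(\left(-275 - 118\right) - 156\right) = - 92 \left(-393 - 156\right) = \left(-92\right) \left(-549\right) = 50508$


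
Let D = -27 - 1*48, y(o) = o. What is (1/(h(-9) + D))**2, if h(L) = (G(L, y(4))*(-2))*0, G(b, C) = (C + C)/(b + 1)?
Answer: 1/5625 ≈ 0.00017778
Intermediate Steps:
G(b, C) = 2*C/(1 + b) (G(b, C) = (2*C)/(1 + b) = 2*C/(1 + b))
h(L) = 0 (h(L) = ((2*4/(1 + L))*(-2))*0 = ((8/(1 + L))*(-2))*0 = -16/(1 + L)*0 = 0)
D = -75 (D = -27 - 48 = -75)
(1/(h(-9) + D))**2 = (1/(0 - 75))**2 = (1/(-75))**2 = (-1/75)**2 = 1/5625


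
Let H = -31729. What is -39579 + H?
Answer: -71308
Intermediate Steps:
-39579 + H = -39579 - 31729 = -71308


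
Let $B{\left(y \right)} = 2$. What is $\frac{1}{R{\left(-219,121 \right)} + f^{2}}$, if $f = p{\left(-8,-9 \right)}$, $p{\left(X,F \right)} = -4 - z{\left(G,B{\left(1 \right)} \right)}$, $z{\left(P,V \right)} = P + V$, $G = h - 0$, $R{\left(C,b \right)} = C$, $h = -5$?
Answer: $- \frac{1}{218} \approx -0.0045872$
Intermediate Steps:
$G = -5$ ($G = -5 - 0 = -5 + 0 = -5$)
$p{\left(X,F \right)} = -1$ ($p{\left(X,F \right)} = -4 - \left(-5 + 2\right) = -4 - -3 = -4 + 3 = -1$)
$f = -1$
$\frac{1}{R{\left(-219,121 \right)} + f^{2}} = \frac{1}{-219 + \left(-1\right)^{2}} = \frac{1}{-219 + 1} = \frac{1}{-218} = - \frac{1}{218}$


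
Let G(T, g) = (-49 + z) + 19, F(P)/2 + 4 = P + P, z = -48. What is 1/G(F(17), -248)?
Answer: -1/78 ≈ -0.012821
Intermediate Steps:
F(P) = -8 + 4*P (F(P) = -8 + 2*(P + P) = -8 + 2*(2*P) = -8 + 4*P)
G(T, g) = -78 (G(T, g) = (-49 - 48) + 19 = -97 + 19 = -78)
1/G(F(17), -248) = 1/(-78) = -1/78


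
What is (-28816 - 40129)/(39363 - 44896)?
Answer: 68945/5533 ≈ 12.461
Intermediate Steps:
(-28816 - 40129)/(39363 - 44896) = -68945/(-5533) = -68945*(-1/5533) = 68945/5533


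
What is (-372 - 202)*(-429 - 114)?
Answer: 311682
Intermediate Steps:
(-372 - 202)*(-429 - 114) = -574*(-543) = 311682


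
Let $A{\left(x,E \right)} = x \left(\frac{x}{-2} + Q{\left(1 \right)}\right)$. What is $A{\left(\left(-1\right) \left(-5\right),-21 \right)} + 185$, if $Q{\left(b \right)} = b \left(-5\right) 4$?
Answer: $\frac{145}{2} \approx 72.5$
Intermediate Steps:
$Q{\left(b \right)} = - 20 b$ ($Q{\left(b \right)} = - 5 b 4 = - 20 b$)
$A{\left(x,E \right)} = x \left(-20 - \frac{x}{2}\right)$ ($A{\left(x,E \right)} = x \left(\frac{x}{-2} - 20\right) = x \left(x \left(- \frac{1}{2}\right) - 20\right) = x \left(- \frac{x}{2} - 20\right) = x \left(-20 - \frac{x}{2}\right)$)
$A{\left(\left(-1\right) \left(-5\right),-21 \right)} + 185 = - \frac{\left(-1\right) \left(-5\right) \left(40 - -5\right)}{2} + 185 = \left(- \frac{1}{2}\right) 5 \left(40 + 5\right) + 185 = \left(- \frac{1}{2}\right) 5 \cdot 45 + 185 = - \frac{225}{2} + 185 = \frac{145}{2}$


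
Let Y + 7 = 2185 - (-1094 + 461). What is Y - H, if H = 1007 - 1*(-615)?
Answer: 1189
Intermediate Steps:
H = 1622 (H = 1007 + 615 = 1622)
Y = 2811 (Y = -7 + (2185 - (-1094 + 461)) = -7 + (2185 - 1*(-633)) = -7 + (2185 + 633) = -7 + 2818 = 2811)
Y - H = 2811 - 1*1622 = 2811 - 1622 = 1189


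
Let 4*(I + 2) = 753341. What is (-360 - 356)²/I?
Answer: 2050624/753333 ≈ 2.7221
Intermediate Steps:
I = 753333/4 (I = -2 + (¼)*753341 = -2 + 753341/4 = 753333/4 ≈ 1.8833e+5)
(-360 - 356)²/I = (-360 - 356)²/(753333/4) = (-716)²*(4/753333) = 512656*(4/753333) = 2050624/753333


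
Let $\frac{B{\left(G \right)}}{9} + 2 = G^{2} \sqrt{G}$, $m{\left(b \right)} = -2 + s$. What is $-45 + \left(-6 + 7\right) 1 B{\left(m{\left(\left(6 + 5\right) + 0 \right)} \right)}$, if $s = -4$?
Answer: $-63 + 324 i \sqrt{6} \approx -63.0 + 793.63 i$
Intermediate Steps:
$m{\left(b \right)} = -6$ ($m{\left(b \right)} = -2 - 4 = -6$)
$B{\left(G \right)} = -18 + 9 G^{\frac{5}{2}}$ ($B{\left(G \right)} = -18 + 9 G^{2} \sqrt{G} = -18 + 9 G^{\frac{5}{2}}$)
$-45 + \left(-6 + 7\right) 1 B{\left(m{\left(\left(6 + 5\right) + 0 \right)} \right)} = -45 + \left(-6 + 7\right) 1 \left(-18 + 9 \left(-6\right)^{\frac{5}{2}}\right) = -45 + 1 \cdot 1 \left(-18 + 9 \cdot 36 i \sqrt{6}\right) = -45 + 1 \left(-18 + 324 i \sqrt{6}\right) = -45 - \left(18 - 324 i \sqrt{6}\right) = -63 + 324 i \sqrt{6}$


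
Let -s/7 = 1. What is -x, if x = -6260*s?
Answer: -43820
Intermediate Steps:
s = -7 (s = -7*1 = -7)
x = 43820 (x = -6260*(-7) = 43820)
-x = -1*43820 = -43820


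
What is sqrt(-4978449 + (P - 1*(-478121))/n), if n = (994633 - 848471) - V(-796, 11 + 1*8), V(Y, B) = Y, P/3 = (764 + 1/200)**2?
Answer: I*sqrt(4300700469250701024726)/29391600 ≈ 2231.2*I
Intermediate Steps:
P = 70044436803/40000 (P = 3*(764 + 1/200)**2 = 3*(152801/200)**2 = 3*(23348145601/40000) = 70044436803/40000 ≈ 1.7511e+6)
n = 146958 (n = (994633 - 848471) - 1*(-796) = 146162 + 796 = 146958)
sqrt(-4978449 + (P - 1*(-478121))/n) = sqrt(-4978449 + (70044436803/40000 - 1*(-478121))/146958) = sqrt(-4978449 + (70044436803/40000 + 478121)*(1/146958)) = sqrt(-4978449 + (89169276803/40000)*(1/146958)) = sqrt(-4978449 + 89169276803/5878320000) = sqrt(-29264827156403197/5878320000) = I*sqrt(4300700469250701024726)/29391600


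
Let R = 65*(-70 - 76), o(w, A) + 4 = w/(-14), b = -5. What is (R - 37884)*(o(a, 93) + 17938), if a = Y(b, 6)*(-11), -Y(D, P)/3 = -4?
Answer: -5950363896/7 ≈ -8.5005e+8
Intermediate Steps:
Y(D, P) = 12 (Y(D, P) = -3*(-4) = 12)
a = -132 (a = 12*(-11) = -132)
o(w, A) = -4 - w/14 (o(w, A) = -4 + w/(-14) = -4 + w*(-1/14) = -4 - w/14)
R = -9490 (R = 65*(-146) = -9490)
(R - 37884)*(o(a, 93) + 17938) = (-9490 - 37884)*((-4 - 1/14*(-132)) + 17938) = -47374*((-4 + 66/7) + 17938) = -47374*(38/7 + 17938) = -47374*125604/7 = -5950363896/7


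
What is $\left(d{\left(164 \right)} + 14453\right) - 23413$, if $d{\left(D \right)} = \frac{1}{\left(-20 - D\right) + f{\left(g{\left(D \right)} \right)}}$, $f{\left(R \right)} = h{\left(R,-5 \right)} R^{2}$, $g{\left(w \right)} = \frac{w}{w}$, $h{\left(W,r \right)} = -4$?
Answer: $- \frac{1684481}{188} \approx -8960.0$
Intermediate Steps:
$g{\left(w \right)} = 1$
$f{\left(R \right)} = - 4 R^{2}$
$d{\left(D \right)} = \frac{1}{-24 - D}$ ($d{\left(D \right)} = \frac{1}{\left(-20 - D\right) - 4 \cdot 1^{2}} = \frac{1}{\left(-20 - D\right) - 4} = \frac{1}{-24 - D}$)
$\left(d{\left(164 \right)} + 14453\right) - 23413 = \left(- \frac{1}{24 + 164} + 14453\right) - 23413 = \left(- \frac{1}{188} + 14453\right) - 23413 = \frac{2717163}{188} - 23413 = - \frac{1684481}{188}$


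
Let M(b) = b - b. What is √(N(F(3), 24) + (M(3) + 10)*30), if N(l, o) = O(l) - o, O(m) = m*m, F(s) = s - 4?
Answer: √277 ≈ 16.643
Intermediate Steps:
F(s) = -4 + s
M(b) = 0
O(m) = m²
N(l, o) = l² - o
√(N(F(3), 24) + (M(3) + 10)*30) = √(((-4 + 3)² - 1*24) + (0 + 10)*30) = √(((-1)² - 24) + 10*30) = √((1 - 24) + 300) = √(-23 + 300) = √277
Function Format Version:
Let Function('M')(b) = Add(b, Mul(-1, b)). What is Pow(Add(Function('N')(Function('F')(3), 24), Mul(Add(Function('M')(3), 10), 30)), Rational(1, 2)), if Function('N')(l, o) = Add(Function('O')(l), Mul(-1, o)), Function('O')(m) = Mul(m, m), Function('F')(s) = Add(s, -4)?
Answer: Pow(277, Rational(1, 2)) ≈ 16.643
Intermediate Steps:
Function('F')(s) = Add(-4, s)
Function('M')(b) = 0
Function('O')(m) = Pow(m, 2)
Function('N')(l, o) = Add(Pow(l, 2), Mul(-1, o))
Pow(Add(Function('N')(Function('F')(3), 24), Mul(Add(Function('M')(3), 10), 30)), Rational(1, 2)) = Pow(Add(Add(Pow(Add(-4, 3), 2), Mul(-1, 24)), Mul(Add(0, 10), 30)), Rational(1, 2)) = Pow(Add(Add(Pow(-1, 2), -24), Mul(10, 30)), Rational(1, 2)) = Pow(Add(Add(1, -24), 300), Rational(1, 2)) = Pow(Add(-23, 300), Rational(1, 2)) = Pow(277, Rational(1, 2))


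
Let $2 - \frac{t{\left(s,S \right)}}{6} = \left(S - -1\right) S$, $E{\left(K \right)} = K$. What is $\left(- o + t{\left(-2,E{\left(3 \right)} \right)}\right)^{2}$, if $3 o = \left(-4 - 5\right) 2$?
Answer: $2916$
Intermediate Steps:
$t{\left(s,S \right)} = 12 - 6 S \left(1 + S\right)$ ($t{\left(s,S \right)} = 12 - 6 \left(S - -1\right) S = 12 - 6 \left(S + 1\right) S = 12 - 6 \left(1 + S\right) S = 12 - 6 S \left(1 + S\right)$)
$o = -6$ ($o = \frac{\left(-4 - 5\right) 2}{3} = \frac{\left(-9\right) 2}{3} = \frac{1}{3} \left(-18\right) = -6$)
$\left(- o + t{\left(-2,E{\left(3 \right)} \right)}\right)^{2} = \left(\left(-1\right) \left(-6\right) - \left(6 + 54\right)\right)^{2} = \left(6 - 60\right)^{2} = \left(-54\right)^{2} = 2916$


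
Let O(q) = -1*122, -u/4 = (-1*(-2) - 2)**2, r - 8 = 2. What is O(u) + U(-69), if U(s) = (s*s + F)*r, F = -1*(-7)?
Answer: 47558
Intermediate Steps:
r = 10 (r = 8 + 2 = 10)
u = 0 (u = -4*(-1*(-2) - 2)**2 = -4*(2 - 2)**2 = -4*0**2 = -4*0 = 0)
F = 7
U(s) = 70 + 10*s**2 (U(s) = (s*s + 7)*10 = (s**2 + 7)*10 = (7 + s**2)*10 = 70 + 10*s**2)
O(q) = -122
O(u) + U(-69) = -122 + (70 + 10*(-69)**2) = -122 + (70 + 10*4761) = -122 + (70 + 47610) = -122 + 47680 = 47558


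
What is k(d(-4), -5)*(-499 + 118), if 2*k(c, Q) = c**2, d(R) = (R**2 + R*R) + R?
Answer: -149352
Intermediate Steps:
d(R) = R + 2*R**2 (d(R) = (R**2 + R**2) + R = 2*R**2 + R = R + 2*R**2)
k(c, Q) = c**2/2
k(d(-4), -5)*(-499 + 118) = ((-4*(1 + 2*(-4)))**2/2)*(-499 + 118) = ((-4*(1 - 8))**2/2)*(-381) = ((-4*(-7))**2/2)*(-381) = ((1/2)*28**2)*(-381) = ((1/2)*784)*(-381) = 392*(-381) = -149352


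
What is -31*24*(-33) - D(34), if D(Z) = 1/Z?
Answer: 834767/34 ≈ 24552.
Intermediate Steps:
-31*24*(-33) - D(34) = -31*24*(-33) - 1/34 = -744*(-33) - 1*1/34 = 24552 - 1/34 = 834767/34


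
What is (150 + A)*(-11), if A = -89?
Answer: -671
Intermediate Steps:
(150 + A)*(-11) = (150 - 89)*(-11) = 61*(-11) = -671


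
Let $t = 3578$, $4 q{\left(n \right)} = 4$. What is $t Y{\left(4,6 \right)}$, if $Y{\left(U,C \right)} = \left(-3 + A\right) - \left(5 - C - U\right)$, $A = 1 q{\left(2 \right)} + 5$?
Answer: $28624$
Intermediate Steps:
$q{\left(n \right)} = 1$ ($q{\left(n \right)} = \frac{1}{4} \cdot 4 = 1$)
$A = 6$ ($A = 1 \cdot 1 + 5 = 1 + 5 = 6$)
$Y{\left(U,C \right)} = -2 + C + U$ ($Y{\left(U,C \right)} = \left(-3 + 6\right) - \left(5 - C - U\right) = 3 - \left(5 - C - U\right) = 3 + \left(-5 + C + U\right) = -2 + C + U$)
$t Y{\left(4,6 \right)} = 3578 \left(-2 + 6 + 4\right) = 3578 \cdot 8 = 28624$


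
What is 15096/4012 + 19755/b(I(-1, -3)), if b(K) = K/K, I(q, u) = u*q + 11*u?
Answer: 1165767/59 ≈ 19759.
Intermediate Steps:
I(q, u) = 11*u + q*u (I(q, u) = q*u + 11*u = 11*u + q*u)
b(K) = 1
15096/4012 + 19755/b(I(-1, -3)) = 15096/4012 + 19755/1 = 15096*(1/4012) + 19755*1 = 222/59 + 19755 = 1165767/59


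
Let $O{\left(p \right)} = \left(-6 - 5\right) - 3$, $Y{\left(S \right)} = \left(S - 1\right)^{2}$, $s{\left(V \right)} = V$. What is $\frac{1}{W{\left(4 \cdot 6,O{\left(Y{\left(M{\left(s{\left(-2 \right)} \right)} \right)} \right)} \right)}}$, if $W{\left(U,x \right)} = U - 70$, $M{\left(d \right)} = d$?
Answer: $- \frac{1}{46} \approx -0.021739$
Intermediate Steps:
$Y{\left(S \right)} = \left(-1 + S\right)^{2}$
$O{\left(p \right)} = -14$ ($O{\left(p \right)} = -11 - 3 = -14$)
$W{\left(U,x \right)} = -70 + U$
$\frac{1}{W{\left(4 \cdot 6,O{\left(Y{\left(M{\left(s{\left(-2 \right)} \right)} \right)} \right)} \right)}} = \frac{1}{-70 + 4 \cdot 6} = \frac{1}{-70 + 24} = \frac{1}{-46} = - \frac{1}{46}$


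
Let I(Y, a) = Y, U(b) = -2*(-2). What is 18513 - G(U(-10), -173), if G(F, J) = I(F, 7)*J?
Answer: 19205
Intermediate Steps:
U(b) = 4
G(F, J) = F*J
18513 - G(U(-10), -173) = 18513 - 4*(-173) = 18513 - 1*(-692) = 18513 + 692 = 19205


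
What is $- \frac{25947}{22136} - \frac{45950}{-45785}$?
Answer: $- \frac{34166839}{202699352} \approx -0.16856$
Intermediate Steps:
$- \frac{25947}{22136} - \frac{45950}{-45785} = \left(-25947\right) \frac{1}{22136} - - \frac{9190}{9157} = - \frac{25947}{22136} + \frac{9190}{9157} = - \frac{34166839}{202699352}$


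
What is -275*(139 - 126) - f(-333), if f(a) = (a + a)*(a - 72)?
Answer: -273305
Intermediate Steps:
f(a) = 2*a*(-72 + a) (f(a) = (2*a)*(-72 + a) = 2*a*(-72 + a))
-275*(139 - 126) - f(-333) = -275*(139 - 126) - 2*(-333)*(-72 - 333) = -275*13 - 2*(-333)*(-405) = -3575 - 1*269730 = -3575 - 269730 = -273305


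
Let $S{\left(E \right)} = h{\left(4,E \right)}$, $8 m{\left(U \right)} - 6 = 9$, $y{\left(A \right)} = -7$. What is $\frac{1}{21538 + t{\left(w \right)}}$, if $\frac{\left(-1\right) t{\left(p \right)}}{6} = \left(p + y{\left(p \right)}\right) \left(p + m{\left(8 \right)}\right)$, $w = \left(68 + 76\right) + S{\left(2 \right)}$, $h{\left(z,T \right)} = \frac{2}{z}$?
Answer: $- \frac{8}{793771} \approx -1.0078 \cdot 10^{-5}$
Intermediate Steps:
$m{\left(U \right)} = \frac{15}{8}$ ($m{\left(U \right)} = \frac{3}{4} + \frac{1}{8} \cdot 9 = \frac{3}{4} + \frac{9}{8} = \frac{15}{8}$)
$S{\left(E \right)} = \frac{1}{2}$ ($S{\left(E \right)} = \frac{2}{4} = 2 \cdot \frac{1}{4} = \frac{1}{2}$)
$w = \frac{289}{2}$ ($w = \left(68 + 76\right) + \frac{1}{2} = 144 + \frac{1}{2} = \frac{289}{2} \approx 144.5$)
$t{\left(p \right)} = - 6 \left(-7 + p\right) \left(\frac{15}{8} + p\right)$ ($t{\left(p \right)} = - 6 \left(p - 7\right) \left(p + \frac{15}{8}\right) = - 6 \left(-7 + p\right) \left(\frac{15}{8} + p\right)$)
$\frac{1}{21538 + t{\left(w \right)}} = \frac{1}{21538 + \left(\frac{315}{4} - 6 \left(\frac{289}{2}\right)^{2} + \frac{123}{4} \cdot \frac{289}{2}\right)} = \frac{1}{21538 + \left(\frac{315}{4} - \frac{250563}{2} + \frac{35547}{8}\right)} = \frac{1}{21538 - \frac{966075}{8}} = \frac{1}{- \frac{793771}{8}} = - \frac{8}{793771}$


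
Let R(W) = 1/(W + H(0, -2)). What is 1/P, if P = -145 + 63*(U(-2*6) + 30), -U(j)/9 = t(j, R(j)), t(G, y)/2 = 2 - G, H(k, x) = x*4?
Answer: -1/14131 ≈ -7.0766e-5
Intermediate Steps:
H(k, x) = 4*x
R(W) = 1/(-8 + W) (R(W) = 1/(W + 4*(-2)) = 1/(W - 8) = 1/(-8 + W))
t(G, y) = 4 - 2*G (t(G, y) = 2*(2 - G) = 4 - 2*G)
U(j) = -36 + 18*j (U(j) = -9*(4 - 2*j) = -36 + 18*j)
P = -14131 (P = -145 + 63*((-36 + 18*(-2*6)) + 30) = -145 + 63*((-36 + 18*(-12)) + 30) = -145 + 63*((-36 - 216) + 30) = -145 + 63*(-252 + 30) = -145 + 63*(-222) = -145 - 13986 = -14131)
1/P = 1/(-14131) = -1/14131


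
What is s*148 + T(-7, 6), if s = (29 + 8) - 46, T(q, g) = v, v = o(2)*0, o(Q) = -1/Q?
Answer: -1332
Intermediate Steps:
v = 0 (v = -1/2*0 = -1*½*0 = -½*0 = 0)
T(q, g) = 0
s = -9 (s = 37 - 46 = -9)
s*148 + T(-7, 6) = -9*148 + 0 = -1332 + 0 = -1332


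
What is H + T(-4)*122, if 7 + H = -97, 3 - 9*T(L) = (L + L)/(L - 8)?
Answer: -1954/27 ≈ -72.370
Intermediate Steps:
T(L) = ⅓ - 2*L/(9*(-8 + L)) (T(L) = ⅓ - (L + L)/(9*(L - 8)) = ⅓ - 2*L/(9*(-8 + L)))
H = -104 (H = -7 - 97 = -104)
H + T(-4)*122 = -104 + ((-24 - 4)/(9*(-8 - 4)))*122 = -104 + ((⅑)*(-28)/(-12))*122 = -104 + ((⅑)*(-1/12)*(-28))*122 = -104 + (7/27)*122 = -104 + 854/27 = -1954/27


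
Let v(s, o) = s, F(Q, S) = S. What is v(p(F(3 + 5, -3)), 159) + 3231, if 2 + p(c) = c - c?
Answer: 3229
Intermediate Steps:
p(c) = -2 (p(c) = -2 + (c - c) = -2 + 0 = -2)
v(p(F(3 + 5, -3)), 159) + 3231 = -2 + 3231 = 3229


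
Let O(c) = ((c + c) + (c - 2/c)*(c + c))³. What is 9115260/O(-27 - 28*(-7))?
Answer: 108515/2258015284224 ≈ 4.8058e-8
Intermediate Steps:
O(c) = (2*c + 2*c*(c - 2/c))³ (O(c) = (2*c + (c - 2/c)*(2*c))³ = (2*c + 2*c*(c - 2/c))³)
9115260/O(-27 - 28*(-7)) = 9115260/((8*(-2 + (-27 - 28*(-7)) + (-27 - 28*(-7))²)³)) = 9115260/((8*(-2 + (-27 + 196) + (-27 + 196)²)³)) = 9115260/((8*(-2 + 169 + 169²)³)) = 9115260/((8*(-2 + 169 + 28561)³)) = 9115260/((8*28728³)) = 9115260/((8*23709160484352)) = 9115260/189673283874816 = 9115260*(1/189673283874816) = 108515/2258015284224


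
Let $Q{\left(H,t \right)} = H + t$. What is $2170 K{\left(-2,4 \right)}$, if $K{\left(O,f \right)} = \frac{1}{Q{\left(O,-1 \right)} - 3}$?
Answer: $- \frac{1085}{3} \approx -361.67$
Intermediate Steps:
$K{\left(O,f \right)} = \frac{1}{-4 + O}$ ($K{\left(O,f \right)} = \frac{1}{\left(O - 1\right) - 3} = \frac{1}{\left(-1 + O\right) - 3} = \frac{1}{-4 + O}$)
$2170 K{\left(-2,4 \right)} = \frac{2170}{-4 - 2} = \frac{2170}{-6} = 2170 \left(- \frac{1}{6}\right) = - \frac{1085}{3}$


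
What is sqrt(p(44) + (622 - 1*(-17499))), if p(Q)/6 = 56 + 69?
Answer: sqrt(18871) ≈ 137.37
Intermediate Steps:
p(Q) = 750 (p(Q) = 6*(56 + 69) = 6*125 = 750)
sqrt(p(44) + (622 - 1*(-17499))) = sqrt(750 + (622 - 1*(-17499))) = sqrt(750 + (622 + 17499)) = sqrt(750 + 18121) = sqrt(18871)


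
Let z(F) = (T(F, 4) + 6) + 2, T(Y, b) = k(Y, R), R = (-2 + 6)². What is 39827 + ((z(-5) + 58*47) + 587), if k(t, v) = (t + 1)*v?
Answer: 43084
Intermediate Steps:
R = 16 (R = 4² = 16)
k(t, v) = v*(1 + t) (k(t, v) = (1 + t)*v = v*(1 + t))
T(Y, b) = 16 + 16*Y (T(Y, b) = 16*(1 + Y) = 16 + 16*Y)
z(F) = 24 + 16*F (z(F) = ((16 + 16*F) + 6) + 2 = (22 + 16*F) + 2 = 24 + 16*F)
39827 + ((z(-5) + 58*47) + 587) = 39827 + (((24 + 16*(-5)) + 58*47) + 587) = 39827 + (((24 - 80) + 2726) + 587) = 39827 + ((-56 + 2726) + 587) = 39827 + (2670 + 587) = 39827 + 3257 = 43084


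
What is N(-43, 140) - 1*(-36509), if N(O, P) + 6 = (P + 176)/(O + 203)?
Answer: 1460199/40 ≈ 36505.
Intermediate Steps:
N(O, P) = -6 + (176 + P)/(203 + O) (N(O, P) = -6 + (P + 176)/(O + 203) = -6 + (176 + P)/(203 + O))
N(-43, 140) - 1*(-36509) = (-1042 + 140 - 6*(-43))/(203 - 43) - 1*(-36509) = (-1042 + 140 + 258)/160 + 36509 = (1/160)*(-644) + 36509 = -161/40 + 36509 = 1460199/40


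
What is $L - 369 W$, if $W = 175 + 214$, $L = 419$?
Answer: $-143122$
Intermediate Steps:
$W = 389$
$L - 369 W = 419 - 143541 = -143122$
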